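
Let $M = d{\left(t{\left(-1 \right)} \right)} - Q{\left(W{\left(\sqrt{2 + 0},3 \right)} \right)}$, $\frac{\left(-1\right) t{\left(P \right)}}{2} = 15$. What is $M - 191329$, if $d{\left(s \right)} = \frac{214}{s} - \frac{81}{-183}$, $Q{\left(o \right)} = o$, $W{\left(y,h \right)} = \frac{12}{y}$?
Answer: $- \frac{175072157}{915} - 6 \sqrt{2} \approx -1.9134 \cdot 10^{5}$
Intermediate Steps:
$t{\left(P \right)} = -30$ ($t{\left(P \right)} = \left(-2\right) 15 = -30$)
$d{\left(s \right)} = \frac{27}{61} + \frac{214}{s}$ ($d{\left(s \right)} = \frac{214}{s} - - \frac{27}{61} = \frac{214}{s} + \frac{27}{61} = \frac{27}{61} + \frac{214}{s}$)
$M = - \frac{6122}{915} - 6 \sqrt{2}$ ($M = \left(\frac{27}{61} + \frac{214}{-30}\right) - \frac{12}{\sqrt{2 + 0}} = \left(\frac{27}{61} + 214 \left(- \frac{1}{30}\right)\right) - \frac{12}{\sqrt{2}} = \left(\frac{27}{61} - \frac{107}{15}\right) - 12 \frac{\sqrt{2}}{2} = - \frac{6122}{915} - 6 \sqrt{2} \approx -15.176$)
$M - 191329 = \left(- \frac{6122}{915} - 6 \sqrt{2}\right) - 191329 = - \frac{175072157}{915} - 6 \sqrt{2}$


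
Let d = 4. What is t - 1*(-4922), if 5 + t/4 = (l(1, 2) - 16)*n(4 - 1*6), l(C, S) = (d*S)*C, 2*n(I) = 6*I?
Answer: 5094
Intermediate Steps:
n(I) = 3*I (n(I) = (6*I)/2 = 3*I)
l(C, S) = 4*C*S (l(C, S) = (4*S)*C = 4*C*S)
t = 172 (t = -20 + 4*((4*1*2 - 16)*(3*(4 - 1*6))) = -20 + 4*((8 - 16)*(3*(4 - 6))) = -20 + 4*(-24*(-2)) = -20 + 4*(-8*(-6)) = -20 + 4*48 = -20 + 192 = 172)
t - 1*(-4922) = 172 - 1*(-4922) = 172 + 4922 = 5094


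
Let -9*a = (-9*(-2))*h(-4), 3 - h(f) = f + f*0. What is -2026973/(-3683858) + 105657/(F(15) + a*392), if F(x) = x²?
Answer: -378557425807/19388144654 ≈ -19.525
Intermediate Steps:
h(f) = 3 - f (h(f) = 3 - (f + f*0) = 3 - (f + 0) = 3 - f)
a = -14 (a = -(-9*(-2))*(3 - 1*(-4))/9 = -2*(3 + 4) = -2*7 = -⅑*126 = -14)
-2026973/(-3683858) + 105657/(F(15) + a*392) = -2026973/(-3683858) + 105657/(15² - 14*392) = -2026973*(-1/3683858) + 105657/(225 - 5488) = 2026973/3683858 + 105657/(-5263) = 2026973/3683858 + 105657*(-1/5263) = 2026973/3683858 - 105657/5263 = -378557425807/19388144654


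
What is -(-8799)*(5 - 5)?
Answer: 0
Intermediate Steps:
-(-8799)*(5 - 5) = -(-8799)*0 = -2933*0 = 0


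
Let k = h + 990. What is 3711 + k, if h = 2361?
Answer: 7062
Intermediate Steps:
k = 3351 (k = 2361 + 990 = 3351)
3711 + k = 3711 + 3351 = 7062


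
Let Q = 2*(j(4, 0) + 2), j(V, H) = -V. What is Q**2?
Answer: 16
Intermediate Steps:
Q = -4 (Q = 2*(-1*4 + 2) = 2*(-4 + 2) = 2*(-2) = -4)
Q**2 = (-4)**2 = 16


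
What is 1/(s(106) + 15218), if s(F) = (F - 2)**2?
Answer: 1/26034 ≈ 3.8411e-5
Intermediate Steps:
s(F) = (-2 + F)**2
1/(s(106) + 15218) = 1/((-2 + 106)**2 + 15218) = 1/(104**2 + 15218) = 1/(10816 + 15218) = 1/26034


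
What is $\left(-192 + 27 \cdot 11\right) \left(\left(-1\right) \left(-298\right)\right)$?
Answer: $31290$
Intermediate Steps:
$\left(-192 + 27 \cdot 11\right) \left(\left(-1\right) \left(-298\right)\right) = \left(-192 + 297\right) 298 = 105 \cdot 298 = 31290$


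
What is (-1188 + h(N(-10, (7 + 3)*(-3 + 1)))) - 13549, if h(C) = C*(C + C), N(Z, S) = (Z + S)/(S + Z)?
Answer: -14735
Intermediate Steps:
N(Z, S) = 1 (N(Z, S) = (S + Z)/(S + Z) = 1)
h(C) = 2*C**2 (h(C) = C*(2*C) = 2*C**2)
(-1188 + h(N(-10, (7 + 3)*(-3 + 1)))) - 13549 = (-1188 + 2*1**2) - 13549 = (-1188 + 2*1) - 13549 = (-1188 + 2) - 13549 = -1186 - 13549 = -14735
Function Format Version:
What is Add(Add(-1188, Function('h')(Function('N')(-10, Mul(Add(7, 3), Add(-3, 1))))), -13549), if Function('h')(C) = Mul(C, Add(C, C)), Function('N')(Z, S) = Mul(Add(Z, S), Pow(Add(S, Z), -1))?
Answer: -14735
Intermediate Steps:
Function('N')(Z, S) = 1 (Function('N')(Z, S) = Mul(Add(S, Z), Pow(Add(S, Z), -1)) = 1)
Function('h')(C) = Mul(2, Pow(C, 2)) (Function('h')(C) = Mul(C, Mul(2, C)) = Mul(2, Pow(C, 2)))
Add(Add(-1188, Function('h')(Function('N')(-10, Mul(Add(7, 3), Add(-3, 1))))), -13549) = Add(Add(-1188, Mul(2, Pow(1, 2))), -13549) = Add(Add(-1188, Mul(2, 1)), -13549) = Add(Add(-1188, 2), -13549) = Add(-1186, -13549) = -14735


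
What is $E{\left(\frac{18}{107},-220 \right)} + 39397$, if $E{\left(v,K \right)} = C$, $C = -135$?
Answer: $39262$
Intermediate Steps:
$E{\left(v,K \right)} = -135$
$E{\left(\frac{18}{107},-220 \right)} + 39397 = -135 + 39397 = 39262$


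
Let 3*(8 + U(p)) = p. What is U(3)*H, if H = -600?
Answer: 4200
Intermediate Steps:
U(p) = -8 + p/3
U(3)*H = (-8 + (⅓)*3)*(-600) = (-8 + 1)*(-600) = -7*(-600) = 4200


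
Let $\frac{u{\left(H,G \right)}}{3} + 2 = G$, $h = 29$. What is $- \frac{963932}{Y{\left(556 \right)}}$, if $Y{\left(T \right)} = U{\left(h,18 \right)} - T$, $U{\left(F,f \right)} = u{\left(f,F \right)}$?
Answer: $\frac{963932}{475} \approx 2029.3$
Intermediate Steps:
$u{\left(H,G \right)} = -6 + 3 G$
$U{\left(F,f \right)} = -6 + 3 F$
$Y{\left(T \right)} = 81 - T$ ($Y{\left(T \right)} = \left(-6 + 3 \cdot 29\right) - T = \left(-6 + 87\right) - T = 81 - T$)
$- \frac{963932}{Y{\left(556 \right)}} = - \frac{963932}{81 - 556} = - \frac{963932}{-475} = \left(-963932\right) \left(- \frac{1}{475}\right) = \frac{963932}{475}$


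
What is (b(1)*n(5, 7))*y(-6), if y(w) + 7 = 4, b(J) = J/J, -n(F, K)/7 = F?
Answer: 105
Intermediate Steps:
n(F, K) = -7*F
b(J) = 1
y(w) = -3 (y(w) = -7 + 4 = -3)
(b(1)*n(5, 7))*y(-6) = (1*(-7*5))*(-3) = (1*(-35))*(-3) = -35*(-3) = 105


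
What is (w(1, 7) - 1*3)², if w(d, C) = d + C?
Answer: 25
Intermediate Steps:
w(d, C) = C + d
(w(1, 7) - 1*3)² = ((7 + 1) - 1*3)² = (8 - 3)² = 5² = 25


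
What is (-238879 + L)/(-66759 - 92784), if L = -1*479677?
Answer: 718556/159543 ≈ 4.5038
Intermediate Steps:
L = -479677
(-238879 + L)/(-66759 - 92784) = (-238879 - 479677)/(-66759 - 92784) = -718556/(-159543) = -718556*(-1/159543) = 718556/159543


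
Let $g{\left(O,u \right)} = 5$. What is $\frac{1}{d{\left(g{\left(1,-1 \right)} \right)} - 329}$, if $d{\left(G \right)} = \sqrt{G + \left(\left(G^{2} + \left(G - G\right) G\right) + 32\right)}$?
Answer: $- \frac{329}{108179} - \frac{\sqrt{62}}{108179} \approx -0.003114$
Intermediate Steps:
$d{\left(G \right)} = \sqrt{32 + G + G^{2}}$ ($d{\left(G \right)} = \sqrt{G + \left(\left(G^{2} + 0 G\right) + 32\right)} = \sqrt{G + \left(\left(G^{2} + 0\right) + 32\right)} = \sqrt{G + \left(G^{2} + 32\right)} = \sqrt{G + \left(32 + G^{2}\right)} = \sqrt{32 + G + G^{2}}$)
$\frac{1}{d{\left(g{\left(1,-1 \right)} \right)} - 329} = \frac{1}{\sqrt{32 + 5 + 5^{2}} - 329} = \frac{1}{\sqrt{32 + 5 + 25} - 329} = \frac{1}{\sqrt{62} - 329} = \frac{1}{-329 + \sqrt{62}}$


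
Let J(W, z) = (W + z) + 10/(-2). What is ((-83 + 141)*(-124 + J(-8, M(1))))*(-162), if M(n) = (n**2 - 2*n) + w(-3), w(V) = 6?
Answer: 1240272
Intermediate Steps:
M(n) = 6 + n**2 - 2*n (M(n) = (n**2 - 2*n) + 6 = 6 + n**2 - 2*n)
J(W, z) = -5 + W + z (J(W, z) = (W + z) + 10*(-1/2) = (W + z) - 5 = -5 + W + z)
((-83 + 141)*(-124 + J(-8, M(1))))*(-162) = ((-83 + 141)*(-124 + (-5 - 8 + (6 + 1**2 - 2*1))))*(-162) = (58*(-124 + (-5 - 8 + (6 + 1 - 2))))*(-162) = (58*(-124 + (-5 - 8 + 5)))*(-162) = (58*(-124 - 8))*(-162) = (58*(-132))*(-162) = -7656*(-162) = 1240272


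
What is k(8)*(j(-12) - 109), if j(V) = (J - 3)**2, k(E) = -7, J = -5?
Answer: 315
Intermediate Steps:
j(V) = 64 (j(V) = (-5 - 3)**2 = (-8)**2 = 64)
k(8)*(j(-12) - 109) = -7*(64 - 109) = -7*(-45) = 315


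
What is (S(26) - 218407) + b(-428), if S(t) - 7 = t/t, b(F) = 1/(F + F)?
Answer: -186949545/856 ≈ -2.1840e+5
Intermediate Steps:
b(F) = 1/(2*F)
S(t) = 8 (S(t) = 7 + t/t = 7 + 1 = 8)
(S(26) - 218407) + b(-428) = (8 - 218407) + (½)/(-428) = -218399 + (½)*(-1/428) = -218399 - 1/856 = -186949545/856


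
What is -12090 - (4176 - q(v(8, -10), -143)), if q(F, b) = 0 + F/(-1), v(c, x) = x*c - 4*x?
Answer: -16226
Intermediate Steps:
v(c, x) = -4*x + c*x (v(c, x) = c*x - 4*x = -4*x + c*x)
q(F, b) = -F (q(F, b) = 0 - F = -F)
-12090 - (4176 - q(v(8, -10), -143)) = -12090 - (4176 - (-1)*(-10*(-4 + 8))) = -12090 - (4176 - (-1)*(-10*4)) = -12090 - (4176 - (-1)*(-40)) = -12090 - (4176 - 1*40) = -12090 - (4176 - 40) = -12090 - 1*4136 = -12090 - 4136 = -16226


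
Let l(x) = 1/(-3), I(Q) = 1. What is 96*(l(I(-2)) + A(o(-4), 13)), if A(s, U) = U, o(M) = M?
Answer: 1216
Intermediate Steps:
l(x) = -⅓
96*(l(I(-2)) + A(o(-4), 13)) = 96*(-⅓ + 13) = 96*(38/3) = 1216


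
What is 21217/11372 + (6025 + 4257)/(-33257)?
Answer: 588686865/378198604 ≈ 1.5566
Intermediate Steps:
21217/11372 + (6025 + 4257)/(-33257) = 21217*(1/11372) + 10282*(-1/33257) = 21217/11372 - 10282/33257 = 588686865/378198604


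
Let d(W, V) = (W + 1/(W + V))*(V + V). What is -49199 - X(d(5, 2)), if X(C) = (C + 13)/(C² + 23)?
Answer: -1075639382/21863 ≈ -49199.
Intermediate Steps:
d(W, V) = 2*V*(W + 1/(V + W)) (d(W, V) = (W + 1/(V + W))*(2*V) = 2*V*(W + 1/(V + W)))
X(C) = (13 + C)/(23 + C²)
-49199 - X(d(5, 2)) = -49199 - (13 + 2*2*(1 + 5² + 2*5)/(2 + 5))/(23 + (2*2*(1 + 5² + 2*5)/(2 + 5))²) = -49199 - (13 + 2*2*(1 + 25 + 10)/7)/(23 + (2*2*(1 + 25 + 10)/7)²) = -49199 - (13 + 2*2*(⅐)*36)/(23 + (2*2*(⅐)*36)²) = -49199 - (13 + 144/7)/(23 + (144/7)²) = -49199 - 235/((23 + 20736/49)*7) = -49199 - 235/(21863/49*7) = -49199 - 49*235/(21863*7) = -49199 - 1*1645/21863 = -49199 - 1645/21863 = -1075639382/21863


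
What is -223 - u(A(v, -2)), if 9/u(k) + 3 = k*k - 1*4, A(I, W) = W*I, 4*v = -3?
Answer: -4201/19 ≈ -221.11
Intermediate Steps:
v = -¾ (v = (¼)*(-3) = -¾ ≈ -0.75000)
A(I, W) = I*W
u(k) = 9/(-7 + k²) (u(k) = 9/(-3 + (k*k - 1*4)) = 9/(-3 + (k² - 4)) = 9/(-3 + (-4 + k²)) = 9/(-7 + k²))
-223 - u(A(v, -2)) = -223 - 9/(-7 + (-¾*(-2))²) = -223 - 9/(-7 + (3/2)²) = -223 - 9/(-7 + 9/4) = -223 - 9/(-19/4) = -223 - 9*(-4)/19 = -223 - 1*(-36/19) = -223 + 36/19 = -4201/19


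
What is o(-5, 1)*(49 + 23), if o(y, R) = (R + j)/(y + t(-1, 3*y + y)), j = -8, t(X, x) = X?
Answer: 84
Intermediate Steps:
o(y, R) = (-8 + R)/(-1 + y) (o(y, R) = (R - 8)/(y - 1) = (-8 + R)/(-1 + y))
o(-5, 1)*(49 + 23) = ((-8 + 1)/(-1 - 5))*(49 + 23) = (-7/(-6))*72 = -⅙*(-7)*72 = (7/6)*72 = 84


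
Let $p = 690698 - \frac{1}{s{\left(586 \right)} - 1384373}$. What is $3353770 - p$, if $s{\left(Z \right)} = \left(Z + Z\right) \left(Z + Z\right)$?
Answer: $\frac{28731883807}{10789} \approx 2.6631 \cdot 10^{6}$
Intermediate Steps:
$s{\left(Z \right)} = 4 Z^{2}$ ($s{\left(Z \right)} = 2 Z 2 Z = 4 Z^{2}$)
$p = \frac{7451940723}{10789}$ ($p = 690698 - \frac{1}{4 \cdot 586^{2} - 1384373} = 690698 - \frac{1}{4 \cdot 343396 - 1384373} = 690698 - \frac{1}{1373584 - 1384373} = 690698 - \frac{1}{-10789} = 690698 - - \frac{1}{10789} = 690698 + \frac{1}{10789} = \frac{7451940723}{10789} \approx 6.907 \cdot 10^{5}$)
$3353770 - p = 3353770 - \frac{7451940723}{10789} = \frac{28731883807}{10789}$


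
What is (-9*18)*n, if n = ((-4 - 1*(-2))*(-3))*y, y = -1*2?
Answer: 1944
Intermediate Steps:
y = -2
n = -12 (n = ((-4 - 1*(-2))*(-3))*(-2) = ((-4 + 2)*(-3))*(-2) = -2*(-3)*(-2) = 6*(-2) = -12)
(-9*18)*n = -9*18*(-12) = -162*(-12) = 1944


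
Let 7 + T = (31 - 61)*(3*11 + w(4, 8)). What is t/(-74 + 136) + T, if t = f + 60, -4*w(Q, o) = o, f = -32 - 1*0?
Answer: -29033/31 ≈ -936.55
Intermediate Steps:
f = -32 (f = -32 + 0 = -32)
w(Q, o) = -o/4
t = 28 (t = -32 + 60 = 28)
T = -937 (T = -7 + (31 - 61)*(3*11 - ¼*8) = -7 - 30*(33 - 2) = -7 - 30*31 = -7 - 930 = -937)
t/(-74 + 136) + T = 28/(-74 + 136) - 937 = 28/62 - 937 = 28*(1/62) - 937 = 14/31 - 937 = -29033/31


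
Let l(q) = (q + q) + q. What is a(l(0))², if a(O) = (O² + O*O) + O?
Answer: 0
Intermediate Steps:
l(q) = 3*q (l(q) = 2*q + q = 3*q)
a(O) = O + 2*O² (a(O) = (O² + O²) + O = 2*O² + O = O + 2*O²)
a(l(0))² = ((3*0)*(1 + 2*(3*0)))² = (0*(1 + 2*0))² = (0*(1 + 0))² = (0*1)² = 0² = 0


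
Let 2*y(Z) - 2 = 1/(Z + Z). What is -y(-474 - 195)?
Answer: -2675/2676 ≈ -0.99963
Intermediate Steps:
y(Z) = 1 + 1/(4*Z) (y(Z) = 1 + 1/(2*(Z + Z)) = 1 + 1/(2*((2*Z))) = 1 + (1/(2*Z))/2 = 1 + 1/(4*Z))
-y(-474 - 195) = -(¼ + (-474 - 195))/(-474 - 195) = -(¼ - 669)/(-669) = -(-1)*(-2675)/(669*4) = -1*2675/2676 = -2675/2676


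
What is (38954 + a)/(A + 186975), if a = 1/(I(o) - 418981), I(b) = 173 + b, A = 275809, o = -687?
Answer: 2334429747/27733653440 ≈ 0.084173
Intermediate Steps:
a = -1/419495 (a = 1/((173 - 687) - 418981) = 1/(-514 - 418981) = 1/(-419495) = -1/419495 ≈ -2.3838e-6)
(38954 + a)/(A + 186975) = (38954 - 1/419495)/(275809 + 186975) = (16341008229/419495)/462784 = (16341008229/419495)*(1/462784) = 2334429747/27733653440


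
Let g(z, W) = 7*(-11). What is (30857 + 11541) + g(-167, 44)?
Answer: 42321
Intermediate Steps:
g(z, W) = -77
(30857 + 11541) + g(-167, 44) = (30857 + 11541) - 77 = 42398 - 77 = 42321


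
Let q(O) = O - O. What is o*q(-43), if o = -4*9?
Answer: 0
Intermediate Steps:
o = -36
q(O) = 0
o*q(-43) = -36*0 = 0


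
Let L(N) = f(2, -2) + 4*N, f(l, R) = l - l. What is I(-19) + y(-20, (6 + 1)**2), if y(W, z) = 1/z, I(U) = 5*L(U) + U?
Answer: -19550/49 ≈ -398.98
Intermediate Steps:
f(l, R) = 0
L(N) = 4*N (L(N) = 0 + 4*N = 4*N)
I(U) = 21*U (I(U) = 5*(4*U) + U = 20*U + U = 21*U)
y(W, z) = 1/z
I(-19) + y(-20, (6 + 1)**2) = 21*(-19) + 1/((6 + 1)**2) = -399 + 1/(7**2) = -399 + 1/49 = -19550/49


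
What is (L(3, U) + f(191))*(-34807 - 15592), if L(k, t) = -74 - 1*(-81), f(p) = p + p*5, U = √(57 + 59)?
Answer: -58110047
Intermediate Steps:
U = 2*√29 (U = √116 = 2*√29 ≈ 10.770)
f(p) = 6*p (f(p) = p + 5*p = 6*p)
L(k, t) = 7 (L(k, t) = -74 + 81 = 7)
(L(3, U) + f(191))*(-34807 - 15592) = (7 + 6*191)*(-34807 - 15592) = (7 + 1146)*(-50399) = 1153*(-50399) = -58110047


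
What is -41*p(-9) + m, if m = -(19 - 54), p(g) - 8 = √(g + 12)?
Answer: -293 - 41*√3 ≈ -364.01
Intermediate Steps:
p(g) = 8 + √(12 + g) (p(g) = 8 + √(g + 12) = 8 + √(12 + g))
m = 35 (m = -1*(-35) = 35)
-41*p(-9) + m = -41*(8 + √(12 - 9)) + 35 = -41*(8 + √3) + 35 = (-328 - 41*√3) + 35 = -293 - 41*√3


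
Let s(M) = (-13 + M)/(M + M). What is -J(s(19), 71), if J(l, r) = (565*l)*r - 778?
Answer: -105563/19 ≈ -5555.9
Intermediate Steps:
s(M) = (-13 + M)/(2*M) (s(M) = (-13 + M)/((2*M)) = (-13 + M)*(1/(2*M)) = (-13 + M)/(2*M))
J(l, r) = -778 + 565*l*r (J(l, r) = 565*l*r - 778 = -778 + 565*l*r)
-J(s(19), 71) = -(-778 + 565*((½)*(-13 + 19)/19)*71) = -(-778 + 565*((½)*(1/19)*6)*71) = -(-778 + 565*(3/19)*71) = -(-778 + 120345/19) = -1*105563/19 = -105563/19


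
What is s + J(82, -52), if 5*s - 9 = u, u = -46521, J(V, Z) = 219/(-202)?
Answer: -9396519/1010 ≈ -9303.5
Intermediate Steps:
J(V, Z) = -219/202 (J(V, Z) = 219*(-1/202) = -219/202)
s = -46512/5 (s = 9/5 + (⅕)*(-46521) = 9/5 - 46521/5 = -46512/5 ≈ -9302.4)
s + J(82, -52) = -46512/5 - 219/202 = -9396519/1010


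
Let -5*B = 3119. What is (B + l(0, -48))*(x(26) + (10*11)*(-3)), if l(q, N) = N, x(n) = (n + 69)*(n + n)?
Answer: -3096998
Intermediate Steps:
B = -3119/5 (B = -⅕*3119 = -3119/5 ≈ -623.80)
x(n) = 2*n*(69 + n) (x(n) = (69 + n)*(2*n) = 2*n*(69 + n))
(B + l(0, -48))*(x(26) + (10*11)*(-3)) = (-3119/5 - 48)*(2*26*(69 + 26) + (10*11)*(-3)) = -3359*(2*26*95 + 110*(-3))/5 = -3359*(4940 - 330)/5 = -3359/5*4610 = -3096998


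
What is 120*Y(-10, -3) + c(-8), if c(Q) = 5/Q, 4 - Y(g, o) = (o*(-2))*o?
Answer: 21115/8 ≈ 2639.4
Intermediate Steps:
Y(g, o) = 4 + 2*o² (Y(g, o) = 4 - o*(-2)*o = 4 - (-2*o)*o = 4 - (-2)*o² = 4 + 2*o²)
120*Y(-10, -3) + c(-8) = 120*(4 + 2*(-3)²) + 5/(-8) = 120*(4 + 2*9) + 5*(-⅛) = 120*(4 + 18) - 5/8 = 120*22 - 5/8 = 2640 - 5/8 = 21115/8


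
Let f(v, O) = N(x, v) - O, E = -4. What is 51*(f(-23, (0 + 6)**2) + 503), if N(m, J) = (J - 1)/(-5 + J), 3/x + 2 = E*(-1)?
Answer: 167025/7 ≈ 23861.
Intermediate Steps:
x = 3/2 (x = 3/(-2 - 4*(-1)) = 3/(-2 + 4) = 3/2 ≈ 1.5000)
N(m, J) = (-1 + J)/(-5 + J)
f(v, O) = -O + (-1 + v)/(-5 + v) (f(v, O) = (-1 + v)/(-5 + v) - O = -O + (-1 + v)/(-5 + v))
51*(f(-23, (0 + 6)**2) + 503) = 51*((-1 - 23 - (0 + 6)**2*(-5 - 23))/(-5 - 23) + 503) = 51*((-1 - 23 - 1*6**2*(-28))/(-28) + 503) = 51*(-(-1 - 23 - 1*36*(-28))/28 + 503) = 51*(-(-1 - 23 + 1008)/28 + 503) = 51*(-1/28*984 + 503) = 51*(-246/7 + 503) = 51*(3275/7) = 167025/7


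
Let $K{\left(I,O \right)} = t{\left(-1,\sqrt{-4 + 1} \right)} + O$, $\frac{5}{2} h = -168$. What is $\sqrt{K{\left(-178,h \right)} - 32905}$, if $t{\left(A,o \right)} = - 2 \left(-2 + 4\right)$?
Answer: $\frac{i \sqrt{824405}}{5} \approx 181.59 i$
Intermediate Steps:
$t{\left(A,o \right)} = -4$ ($t{\left(A,o \right)} = \left(-2\right) 2 = -4$)
$h = - \frac{336}{5}$ ($h = \frac{2}{5} \left(-168\right) = - \frac{336}{5} \approx -67.2$)
$K{\left(I,O \right)} = -4 + O$
$\sqrt{K{\left(-178,h \right)} - 32905} = \sqrt{\left(-4 - \frac{336}{5}\right) - 32905} = \sqrt{- \frac{356}{5} - 32905} = \sqrt{- \frac{164881}{5}} = \frac{i \sqrt{824405}}{5}$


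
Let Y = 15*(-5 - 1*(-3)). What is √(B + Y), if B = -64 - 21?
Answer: I*√115 ≈ 10.724*I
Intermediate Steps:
B = -85
Y = -30 (Y = 15*(-5 + 3) = 15*(-2) = -30)
√(B + Y) = √(-85 - 30) = √(-115) = I*√115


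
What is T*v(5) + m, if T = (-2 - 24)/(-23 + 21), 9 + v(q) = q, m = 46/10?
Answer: -237/5 ≈ -47.400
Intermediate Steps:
m = 23/5 (m = 46*(⅒) = 23/5 ≈ 4.6000)
v(q) = -9 + q
T = 13 (T = -26/(-2) = -26*(-½) = 13)
T*v(5) + m = 13*(-9 + 5) + 23/5 = 13*(-4) + 23/5 = -52 + 23/5 = -237/5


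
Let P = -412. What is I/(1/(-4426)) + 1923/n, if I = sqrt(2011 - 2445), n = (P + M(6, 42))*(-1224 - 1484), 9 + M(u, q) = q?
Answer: 1923/1026332 - 4426*I*sqrt(434) ≈ 0.0018737 - 92205.0*I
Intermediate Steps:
M(u, q) = -9 + q
n = 1026332 (n = (-412 + (-9 + 42))*(-1224 - 1484) = (-412 + 33)*(-2708) = -379*(-2708) = 1026332)
I = I*sqrt(434) (I = sqrt(-434) = I*sqrt(434) ≈ 20.833*I)
I/(1/(-4426)) + 1923/n = (I*sqrt(434))/(1/(-4426)) + 1923/1026332 = (I*sqrt(434))/(-1/4426) + 1923*(1/1026332) = (I*sqrt(434))*(-4426) + 1923/1026332 = -4426*I*sqrt(434) + 1923/1026332 = 1923/1026332 - 4426*I*sqrt(434)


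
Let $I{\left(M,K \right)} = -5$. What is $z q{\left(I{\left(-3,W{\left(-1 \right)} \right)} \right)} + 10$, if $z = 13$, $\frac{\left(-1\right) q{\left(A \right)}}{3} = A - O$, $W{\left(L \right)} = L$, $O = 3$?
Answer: $322$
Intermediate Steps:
$q{\left(A \right)} = 9 - 3 A$ ($q{\left(A \right)} = - 3 \left(A - 3\right) = - 3 \left(-3 + A\right) = 9 - 3 A$)
$z q{\left(I{\left(-3,W{\left(-1 \right)} \right)} \right)} + 10 = 13 \left(9 - -15\right) + 10 = 13 \left(9 + 15\right) + 10 = 13 \cdot 24 + 10 = 312 + 10 = 322$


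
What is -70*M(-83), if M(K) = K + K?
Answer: 11620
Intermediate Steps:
M(K) = 2*K
-70*M(-83) = -140*(-83) = -70*(-166) = 11620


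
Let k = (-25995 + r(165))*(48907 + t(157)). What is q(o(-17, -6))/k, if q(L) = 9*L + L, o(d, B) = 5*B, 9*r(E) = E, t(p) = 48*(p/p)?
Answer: 18/76301263 ≈ 2.3591e-7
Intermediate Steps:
t(p) = 48 (t(p) = 48*1 = 48)
r(E) = E/9
k = -3815063150/3 (k = (-25995 + (1/9)*165)*(48907 + 48) = (-25995 + 55/3)*48955 = -77930/3*48955 = -3815063150/3 ≈ -1.2717e+9)
q(L) = 10*L
q(o(-17, -6))/k = (10*(5*(-6)))/(-3815063150/3) = (10*(-30))*(-3/3815063150) = -300*(-3/3815063150) = 18/76301263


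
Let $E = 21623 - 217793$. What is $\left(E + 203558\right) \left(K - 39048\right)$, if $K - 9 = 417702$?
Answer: $2797562244$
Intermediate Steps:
$K = 417711$ ($K = 9 + 417702 = 417711$)
$E = -196170$ ($E = 21623 - 217793 = -196170$)
$\left(E + 203558\right) \left(K - 39048\right) = \left(-196170 + 203558\right) \left(417711 - 39048\right) = 7388 \cdot 378663 = 2797562244$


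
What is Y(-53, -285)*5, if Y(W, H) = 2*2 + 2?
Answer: 30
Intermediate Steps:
Y(W, H) = 6 (Y(W, H) = 4 + 2 = 6)
Y(-53, -285)*5 = 6*5 = 30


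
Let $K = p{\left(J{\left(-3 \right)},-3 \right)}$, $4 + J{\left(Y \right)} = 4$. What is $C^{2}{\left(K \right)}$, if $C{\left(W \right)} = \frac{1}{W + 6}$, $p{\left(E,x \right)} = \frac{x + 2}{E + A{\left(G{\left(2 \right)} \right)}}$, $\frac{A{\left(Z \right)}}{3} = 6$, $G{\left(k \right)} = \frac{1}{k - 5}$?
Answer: $\frac{324}{11449} \approx 0.028299$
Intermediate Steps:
$G{\left(k \right)} = \frac{1}{-5 + k}$
$J{\left(Y \right)} = 0$ ($J{\left(Y \right)} = -4 + 4 = 0$)
$A{\left(Z \right)} = 18$ ($A{\left(Z \right)} = 3 \cdot 6 = 18$)
$p{\left(E,x \right)} = \frac{2 + x}{18 + E}$ ($p{\left(E,x \right)} = \frac{x + 2}{E + 18} = \frac{2 + x}{18 + E}$)
$K = - \frac{1}{18}$ ($K = \frac{2 - 3}{18 + 0} = \frac{1}{18} \left(-1\right) = - \frac{1}{18} \approx -0.055556$)
$C{\left(W \right)} = \frac{1}{6 + W}$
$C^{2}{\left(K \right)} = \left(\frac{1}{6 - \frac{1}{18}}\right)^{2} = \left(\frac{1}{\frac{107}{18}}\right)^{2} = \left(\frac{18}{107}\right)^{2} = \frac{324}{11449}$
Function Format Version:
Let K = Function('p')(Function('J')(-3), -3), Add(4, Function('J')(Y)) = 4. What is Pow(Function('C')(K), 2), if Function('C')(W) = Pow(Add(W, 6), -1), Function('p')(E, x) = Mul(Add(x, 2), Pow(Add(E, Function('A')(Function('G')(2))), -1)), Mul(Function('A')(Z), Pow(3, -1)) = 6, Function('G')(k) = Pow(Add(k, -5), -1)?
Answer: Rational(324, 11449) ≈ 0.028299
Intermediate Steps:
Function('G')(k) = Pow(Add(-5, k), -1)
Function('J')(Y) = 0 (Function('J')(Y) = Add(-4, 4) = 0)
Function('A')(Z) = 18 (Function('A')(Z) = Mul(3, 6) = 18)
Function('p')(E, x) = Mul(Pow(Add(18, E), -1), Add(2, x)) (Function('p')(E, x) = Mul(Add(x, 2), Pow(Add(E, 18), -1)) = Mul(Add(2, x), Pow(Add(18, E), -1)) = Mul(Pow(Add(18, E), -1), Add(2, x)))
K = Rational(-1, 18) (K = Mul(Pow(Add(18, 0), -1), Add(2, -3)) = Mul(Pow(18, -1), -1) = Mul(Rational(1, 18), -1) = Rational(-1, 18) ≈ -0.055556)
Function('C')(W) = Pow(Add(6, W), -1)
Pow(Function('C')(K), 2) = Pow(Pow(Add(6, Rational(-1, 18)), -1), 2) = Pow(Pow(Rational(107, 18), -1), 2) = Pow(Rational(18, 107), 2) = Rational(324, 11449)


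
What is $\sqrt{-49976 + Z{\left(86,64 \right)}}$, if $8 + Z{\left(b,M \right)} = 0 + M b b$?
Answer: $168 \sqrt{15} \approx 650.66$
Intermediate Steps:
$Z{\left(b,M \right)} = -8 + M b^{2}$ ($Z{\left(b,M \right)} = -8 + \left(0 + M b b\right) = -8 + \left(0 + M b^{2}\right) = -8 + M b^{2}$)
$\sqrt{-49976 + Z{\left(86,64 \right)}} = \sqrt{-49976 - \left(8 - 64 \cdot 86^{2}\right)} = \sqrt{-49976 + \left(-8 + 64 \cdot 7396\right)} = \sqrt{-49976 + \left(-8 + 473344\right)} = \sqrt{-49976 + 473336} = \sqrt{423360} = 168 \sqrt{15}$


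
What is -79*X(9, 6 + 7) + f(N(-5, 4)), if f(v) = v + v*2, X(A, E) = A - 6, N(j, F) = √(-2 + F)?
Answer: -237 + 3*√2 ≈ -232.76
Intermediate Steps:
X(A, E) = -6 + A
f(v) = 3*v (f(v) = v + 2*v = 3*v)
-79*X(9, 6 + 7) + f(N(-5, 4)) = -79*(-6 + 9) + 3*√(-2 + 4) = -79*3 + 3*√2 = -237 + 3*√2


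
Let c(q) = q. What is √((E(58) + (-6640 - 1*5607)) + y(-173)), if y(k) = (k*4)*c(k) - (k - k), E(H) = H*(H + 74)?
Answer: 5*√4605 ≈ 339.30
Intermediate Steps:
E(H) = H*(74 + H)
y(k) = 4*k² (y(k) = (k*4)*k - (k - k) = (4*k)*k - 1*0 = 4*k² + 0 = 4*k²)
√((E(58) + (-6640 - 1*5607)) + y(-173)) = √((58*(74 + 58) + (-6640 - 1*5607)) + 4*(-173)²) = √((58*132 + (-6640 - 5607)) + 4*29929) = √((7656 - 12247) + 119716) = √(-4591 + 119716) = √115125 = 5*√4605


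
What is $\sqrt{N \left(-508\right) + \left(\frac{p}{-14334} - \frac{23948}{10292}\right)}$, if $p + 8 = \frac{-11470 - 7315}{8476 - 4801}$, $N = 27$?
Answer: $\frac{i \sqrt{22858702669826492562530}}{1290848370} \approx 117.13 i$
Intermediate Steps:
$p = - \frac{9637}{735}$ ($p = -8 + \frac{-11470 - 7315}{8476 - 4801} = -8 - \frac{18785}{3675} = -8 - \frac{3757}{735} = - \frac{9637}{735} \approx -13.112$)
$\sqrt{N \left(-508\right) + \left(\frac{p}{-14334} - \frac{23948}{10292}\right)} = \sqrt{27 \left(-508\right) - \left(- \frac{9637}{10535490} + \frac{5987}{2573}\right)} = \sqrt{-13716 - \frac{63051182629}{27107815770}} = \sqrt{- \frac{371873852283949}{27107815770}} = \frac{i \sqrt{22858702669826492562530}}{1290848370}$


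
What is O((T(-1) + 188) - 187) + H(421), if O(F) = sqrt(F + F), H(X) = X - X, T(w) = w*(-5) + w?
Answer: sqrt(10) ≈ 3.1623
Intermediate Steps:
T(w) = -4*w (T(w) = -5*w + w = -4*w)
H(X) = 0
O(F) = sqrt(2)*sqrt(F) (O(F) = sqrt(2*F) = sqrt(2)*sqrt(F))
O((T(-1) + 188) - 187) + H(421) = sqrt(2)*sqrt((-4*(-1) + 188) - 187) + 0 = sqrt(2)*sqrt((4 + 188) - 187) + 0 = sqrt(2)*sqrt(192 - 187) + 0 = sqrt(2)*sqrt(5) + 0 = sqrt(10) + 0 = sqrt(10)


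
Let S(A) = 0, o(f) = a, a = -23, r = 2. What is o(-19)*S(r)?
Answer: 0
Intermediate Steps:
o(f) = -23
o(-19)*S(r) = -23*0 = 0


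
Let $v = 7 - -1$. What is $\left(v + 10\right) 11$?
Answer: $198$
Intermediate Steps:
$v = 8$ ($v = 7 + 1 = 8$)
$\left(v + 10\right) 11 = \left(8 + 10\right) 11 = 18 \cdot 11 = 198$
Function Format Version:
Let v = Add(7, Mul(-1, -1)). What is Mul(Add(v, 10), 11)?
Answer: 198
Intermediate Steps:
v = 8 (v = Add(7, 1) = 8)
Mul(Add(v, 10), 11) = Mul(Add(8, 10), 11) = Mul(18, 11) = 198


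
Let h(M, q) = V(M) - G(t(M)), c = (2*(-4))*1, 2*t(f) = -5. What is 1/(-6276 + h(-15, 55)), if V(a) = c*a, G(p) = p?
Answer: -2/12307 ≈ -0.00016251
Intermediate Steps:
t(f) = -5/2 (t(f) = (1/2)*(-5) = -5/2)
c = -8 (c = -8*1 = -8)
V(a) = -8*a
h(M, q) = 5/2 - 8*M (h(M, q) = -8*M - 1*(-5/2) = -8*M + 5/2 = 5/2 - 8*M)
1/(-6276 + h(-15, 55)) = 1/(-6276 + (5/2 - 8*(-15))) = 1/(-6276 + (5/2 + 120)) = 1/(-6276 + 245/2) = 1/(-12307/2) = -2/12307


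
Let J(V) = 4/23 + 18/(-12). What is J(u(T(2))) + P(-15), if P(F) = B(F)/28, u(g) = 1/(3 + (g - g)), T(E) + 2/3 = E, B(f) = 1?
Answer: -831/644 ≈ -1.2904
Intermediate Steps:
T(E) = -⅔ + E
u(g) = ⅓ (u(g) = 1/(3 + 0) = 1/3 = ⅓)
J(V) = -61/46 (J(V) = 4*(1/23) + 18*(-1/12) = 4/23 - 3/2 = -61/46)
P(F) = 1/28
J(u(T(2))) + P(-15) = -61/46 + 1/28 = -831/644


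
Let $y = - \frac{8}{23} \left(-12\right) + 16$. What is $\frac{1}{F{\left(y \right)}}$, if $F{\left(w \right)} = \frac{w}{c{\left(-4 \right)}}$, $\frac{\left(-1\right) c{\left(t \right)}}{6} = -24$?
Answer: $\frac{207}{29} \approx 7.1379$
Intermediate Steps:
$y = \frac{464}{23}$ ($y = \left(-8\right) \frac{1}{23} \left(-12\right) + 16 = \left(- \frac{8}{23}\right) \left(-12\right) + 16 = \frac{96}{23} + 16 = \frac{464}{23} \approx 20.174$)
$c{\left(t \right)} = 144$ ($c{\left(t \right)} = \left(-6\right) \left(-24\right) = 144$)
$F{\left(w \right)} = \frac{w}{144}$
$\frac{1}{F{\left(y \right)}} = \frac{1}{\frac{1}{144} \cdot \frac{464}{23}} = \frac{1}{\frac{29}{207}} = \frac{207}{29}$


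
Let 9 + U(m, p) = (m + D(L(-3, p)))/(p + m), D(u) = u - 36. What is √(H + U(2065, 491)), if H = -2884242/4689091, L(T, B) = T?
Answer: 5*I*√1408139845908618262/1997552766 ≈ 2.9703*I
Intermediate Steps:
H = -2884242/4689091 (H = -2884242*1/4689091 = -2884242/4689091 ≈ -0.61510)
D(u) = -36 + u
U(m, p) = -9 + (-39 + m)/(m + p) (U(m, p) = -9 + (m + (-36 - 3))/(p + m) = -9 + (m - 39)/(m + p) = -9 + (-39 + m)/(m + p))
√(H + U(2065, 491)) = √(-2884242/4689091 + (-39 - 9*491 - 8*2065)/(2065 + 491)) = √(-2884242/4689091 + (-39 - 4419 - 16520)/2556) = √(-2884242/4689091 + (1/2556)*(-20978)) = √(-2884242/4689091 - 10489/1278) = √(-52869936775/5992658298) = 5*I*√1408139845908618262/1997552766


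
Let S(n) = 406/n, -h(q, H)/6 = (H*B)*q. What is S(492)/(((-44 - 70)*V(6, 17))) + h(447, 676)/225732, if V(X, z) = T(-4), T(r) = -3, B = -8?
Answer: 7822550573/121739004 ≈ 64.257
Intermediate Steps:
h(q, H) = 48*H*q (h(q, H) = -6*H*(-8)*q = -6*(-8*H)*q = -(-48)*H*q = 48*H*q)
V(X, z) = -3
S(492)/(((-44 - 70)*V(6, 17))) + h(447, 676)/225732 = (406/492)/(((-44 - 70)*(-3))) + (48*676*447)/225732 = (406*(1/492))/((-114*(-3))) + 14504256*(1/225732) = (203/246)/342 + 92976/1447 = (203/246)*(1/342) + 92976/1447 = 203/84132 + 92976/1447 = 7822550573/121739004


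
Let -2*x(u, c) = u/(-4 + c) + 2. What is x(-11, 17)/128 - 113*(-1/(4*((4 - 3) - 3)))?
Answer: -47023/3328 ≈ -14.130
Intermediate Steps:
x(u, c) = -1 - u/(2*(-4 + c)) (x(u, c) = -(u/(-4 + c) + 2)/2 = -(2 + u/(-4 + c))/2 = -1 - u/(2*(-4 + c)))
x(-11, 17)/128 - 113*(-1/(4*((4 - 3) - 3))) = ((4 - 1*17 - ½*(-11))/(-4 + 17))/128 - 113*(-1/(4*((4 - 3) - 3))) = ((4 - 17 + 11/2)/13)*(1/128) - 113*(-1/(4*(1 - 3))) = ((1/13)*(-15/2))*(1/128) - 113/((-4*(-2))) = -15/26*1/128 - 113/8 = -15/3328 - 113*⅛ = -15/3328 - 113/8 = -47023/3328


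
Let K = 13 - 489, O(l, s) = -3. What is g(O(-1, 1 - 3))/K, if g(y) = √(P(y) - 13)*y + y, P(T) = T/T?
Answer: 3/476 + 3*I*√3/238 ≈ 0.0063025 + 0.021833*I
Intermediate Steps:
P(T) = 1
K = -476
g(y) = y + 2*I*y*√3 (g(y) = √(1 - 13)*y + y = √(-12)*y + y = (2*I*√3)*y + y = 2*I*y*√3 + y = y + 2*I*y*√3)
g(O(-1, 1 - 3))/K = -3*(1 + 2*I*√3)/(-476) = (-3 - 6*I*√3)*(-1/476) = 3/476 + 3*I*√3/238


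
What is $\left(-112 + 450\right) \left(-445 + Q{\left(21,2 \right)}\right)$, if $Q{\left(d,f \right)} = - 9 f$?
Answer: $-156494$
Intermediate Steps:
$\left(-112 + 450\right) \left(-445 + Q{\left(21,2 \right)}\right) = \left(-112 + 450\right) \left(-445 - 18\right) = 338 \left(-445 - 18\right) = 338 \left(-463\right) = -156494$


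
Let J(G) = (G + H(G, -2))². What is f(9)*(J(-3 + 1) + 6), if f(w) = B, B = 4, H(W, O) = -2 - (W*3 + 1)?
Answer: 28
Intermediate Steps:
H(W, O) = -3 - 3*W (H(W, O) = -2 - (3*W + 1) = -2 - (1 + 3*W) = -2 + (-1 - 3*W) = -3 - 3*W)
f(w) = 4
J(G) = (-3 - 2*G)² (J(G) = (G + (-3 - 3*G))² = (-3 - 2*G)²)
f(9)*(J(-3 + 1) + 6) = 4*((3 + 2*(-3 + 1))² + 6) = 4*((3 + 2*(-2))² + 6) = 4*((3 - 4)² + 6) = 4*((-1)² + 6) = 4*(1 + 6) = 4*7 = 28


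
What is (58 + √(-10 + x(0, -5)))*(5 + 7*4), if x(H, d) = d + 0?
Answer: 1914 + 33*I*√15 ≈ 1914.0 + 127.81*I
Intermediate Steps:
x(H, d) = d
(58 + √(-10 + x(0, -5)))*(5 + 7*4) = (58 + √(-10 - 5))*(5 + 7*4) = (58 + √(-15))*(5 + 28) = (58 + I*√15)*33 = 1914 + 33*I*√15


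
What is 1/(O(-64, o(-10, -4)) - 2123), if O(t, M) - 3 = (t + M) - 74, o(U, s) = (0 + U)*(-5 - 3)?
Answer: -1/2178 ≈ -0.00045914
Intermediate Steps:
o(U, s) = -8*U (o(U, s) = U*(-8) = -8*U)
O(t, M) = -71 + M + t (O(t, M) = 3 + ((t + M) - 74) = 3 + ((M + t) - 74) = 3 + (-74 + M + t) = -71 + M + t)
1/(O(-64, o(-10, -4)) - 2123) = 1/((-71 - 8*(-10) - 64) - 2123) = 1/((-71 + 80 - 64) - 2123) = 1/(-55 - 2123) = 1/(-2178) = -1/2178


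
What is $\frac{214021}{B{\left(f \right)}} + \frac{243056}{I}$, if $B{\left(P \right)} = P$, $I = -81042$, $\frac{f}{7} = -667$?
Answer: $- \frac{9239759173}{189192549} \approx -48.838$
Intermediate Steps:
$f = -4669$ ($f = 7 \left(-667\right) = -4669$)
$\frac{214021}{B{\left(f \right)}} + \frac{243056}{I} = \frac{214021}{-4669} + \frac{243056}{-81042} = 214021 \left(- \frac{1}{4669}\right) + 243056 \left(- \frac{1}{81042}\right) = - \frac{214021}{4669} - \frac{121528}{40521} = - \frac{9239759173}{189192549}$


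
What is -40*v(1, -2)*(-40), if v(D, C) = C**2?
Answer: 6400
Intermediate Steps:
-40*v(1, -2)*(-40) = -40*(-2)**2*(-40) = -40*4*(-40) = -160*(-40) = 6400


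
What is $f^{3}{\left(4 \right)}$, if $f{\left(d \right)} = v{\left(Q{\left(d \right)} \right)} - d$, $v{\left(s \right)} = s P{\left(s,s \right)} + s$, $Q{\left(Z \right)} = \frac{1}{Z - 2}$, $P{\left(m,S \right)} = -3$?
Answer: $-125$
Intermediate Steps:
$Q{\left(Z \right)} = \frac{1}{-2 + Z}$
$v{\left(s \right)} = - 2 s$ ($v{\left(s \right)} = s \left(-3\right) + s = - 3 s + s = - 2 s$)
$f{\left(d \right)} = - d - \frac{2}{-2 + d}$ ($f{\left(d \right)} = - \frac{2}{-2 + d} - d = - d - \frac{2}{-2 + d}$)
$f^{3}{\left(4 \right)} = \left(\frac{-2 - 4 \left(-2 + 4\right)}{-2 + 4}\right)^{3} = \left(\frac{-2 - 4 \cdot 2}{2}\right)^{3} = \left(\frac{-2 - 8}{2}\right)^{3} = \left(\frac{1}{2} \left(-10\right)\right)^{3} = \left(-5\right)^{3} = -125$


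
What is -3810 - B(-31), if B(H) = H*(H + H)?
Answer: -5732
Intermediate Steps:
B(H) = 2*H**2 (B(H) = H*(2*H) = 2*H**2)
-3810 - B(-31) = -3810 - 2*(-31)**2 = -3810 - 2*961 = -3810 - 1*1922 = -3810 - 1922 = -5732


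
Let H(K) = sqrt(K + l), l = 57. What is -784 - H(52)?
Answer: -784 - sqrt(109) ≈ -794.44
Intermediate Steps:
H(K) = sqrt(57 + K) (H(K) = sqrt(K + 57) = sqrt(57 + K))
-784 - H(52) = -784 - sqrt(57 + 52) = -784 - sqrt(109)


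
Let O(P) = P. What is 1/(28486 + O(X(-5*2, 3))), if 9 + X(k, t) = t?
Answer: 1/28480 ≈ 3.5112e-5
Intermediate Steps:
X(k, t) = -9 + t
1/(28486 + O(X(-5*2, 3))) = 1/(28486 + (-9 + 3)) = 1/(28486 - 6) = 1/28480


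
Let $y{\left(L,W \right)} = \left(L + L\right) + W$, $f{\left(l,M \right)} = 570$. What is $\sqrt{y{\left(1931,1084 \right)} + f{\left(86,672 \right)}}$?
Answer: $2 \sqrt{1379} \approx 74.27$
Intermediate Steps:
$y{\left(L,W \right)} = W + 2 L$ ($y{\left(L,W \right)} = 2 L + W = W + 2 L$)
$\sqrt{y{\left(1931,1084 \right)} + f{\left(86,672 \right)}} = \sqrt{\left(1084 + 2 \cdot 1931\right) + 570} = \sqrt{\left(1084 + 3862\right) + 570} = \sqrt{4946 + 570} = \sqrt{5516} = 2 \sqrt{1379}$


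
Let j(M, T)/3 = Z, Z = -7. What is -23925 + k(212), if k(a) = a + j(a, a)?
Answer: -23734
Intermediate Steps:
j(M, T) = -21 (j(M, T) = 3*(-7) = -21)
k(a) = -21 + a (k(a) = a - 21 = -21 + a)
-23925 + k(212) = -23925 + (-21 + 212) = -23925 + 191 = -23734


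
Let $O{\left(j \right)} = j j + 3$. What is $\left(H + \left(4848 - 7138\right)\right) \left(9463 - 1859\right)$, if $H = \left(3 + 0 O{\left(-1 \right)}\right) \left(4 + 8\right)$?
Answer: $-17139416$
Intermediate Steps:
$O{\left(j \right)} = 3 + j^{2}$ ($O{\left(j \right)} = j^{2} + 3 = 3 + j^{2}$)
$H = 36$ ($H = \left(3 + 0 \left(3 + \left(-1\right)^{2}\right)\right) \left(4 + 8\right) = \left(3 + 0 \left(3 + 1\right)\right) 12 = \left(3 + 0 \cdot 4\right) 12 = \left(3 + 0\right) 12 = 3 \cdot 12 = 36$)
$\left(H + \left(4848 - 7138\right)\right) \left(9463 - 1859\right) = \left(36 + \left(4848 - 7138\right)\right) \left(9463 - 1859\right) = \left(36 + \left(4848 - 7138\right)\right) 7604 = \left(36 - 2290\right) 7604 = \left(-2254\right) 7604 = -17139416$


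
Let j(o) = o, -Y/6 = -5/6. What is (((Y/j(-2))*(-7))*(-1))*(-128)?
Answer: 2240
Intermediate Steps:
Y = 5 (Y = -(-30)/6 = -6*(-5/6) = 5)
(((Y/j(-2))*(-7))*(-1))*(-128) = (((5/(-2))*(-7))*(-1))*(-128) = (((5*(-1/2))*(-7))*(-1))*(-128) = (-5/2*(-7)*(-1))*(-128) = ((35/2)*(-1))*(-128) = -35/2*(-128) = 2240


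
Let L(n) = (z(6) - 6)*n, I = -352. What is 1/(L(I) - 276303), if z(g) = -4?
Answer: -1/272783 ≈ -3.6659e-6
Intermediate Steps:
L(n) = -10*n (L(n) = (-4 - 6)*n = -10*n)
1/(L(I) - 276303) = 1/(-10*(-352) - 276303) = 1/(3520 - 276303) = 1/(-272783) = -1/272783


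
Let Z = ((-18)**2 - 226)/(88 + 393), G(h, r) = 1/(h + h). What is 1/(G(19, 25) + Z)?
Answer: 18278/4205 ≈ 4.3467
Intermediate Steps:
G(h, r) = 1/(2*h)
Z = 98/481 (Z = (324 - 226)/481 = 98*(1/481) = 98/481 ≈ 0.20374)
1/(G(19, 25) + Z) = 1/((1/2)/19 + 98/481) = 1/((1/2)*(1/19) + 98/481) = 1/(1/38 + 98/481) = 1/(4205/18278) = 18278/4205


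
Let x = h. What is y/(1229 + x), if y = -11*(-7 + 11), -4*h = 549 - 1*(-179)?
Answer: -44/1047 ≈ -0.042025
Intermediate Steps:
h = -182 (h = -(549 - 1*(-179))/4 = -(549 + 179)/4 = -¼*728 = -182)
x = -182
y = -44 (y = -11*4 = -44)
y/(1229 + x) = -44/(1229 - 182) = -44/1047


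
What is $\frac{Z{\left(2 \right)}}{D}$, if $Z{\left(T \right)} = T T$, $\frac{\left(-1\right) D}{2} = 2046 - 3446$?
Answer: $\frac{1}{700} \approx 0.0014286$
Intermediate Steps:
$D = 2800$ ($D = - 2 \left(2046 - 3446\right) = \left(-2\right) \left(-1400\right) = 2800$)
$Z{\left(T \right)} = T^{2}$
$\frac{Z{\left(2 \right)}}{D} = \frac{2^{2}}{2800} = 4 \cdot \frac{1}{2800} = \frac{1}{700}$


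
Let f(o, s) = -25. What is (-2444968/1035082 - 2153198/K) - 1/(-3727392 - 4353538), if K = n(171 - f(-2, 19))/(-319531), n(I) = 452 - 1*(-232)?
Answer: 18930386576221147757552/18819956669085 ≈ 1.0059e+9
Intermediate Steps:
n(I) = 684 (n(I) = 452 + 232 = 684)
K = -684/319531 (K = 684/(-319531) = 684*(-1/319531) = -684/319531 ≈ -0.0021406)
(-2444968/1035082 - 2153198/K) - 1/(-3727392 - 4353538) = (-2444968/1035082 - 2153198/(-684/319531)) - 1/(-3727392 - 4353538) = (-2444968*1/1035082 - 2153198*(-319531/684)) - 1/(-8080930) = (-1222484/517541 + 344006755069/342) - 1*(-1/8080930) = 9370399979319779/9315738 + 1/8080930 = 18930386576221147757552/18819956669085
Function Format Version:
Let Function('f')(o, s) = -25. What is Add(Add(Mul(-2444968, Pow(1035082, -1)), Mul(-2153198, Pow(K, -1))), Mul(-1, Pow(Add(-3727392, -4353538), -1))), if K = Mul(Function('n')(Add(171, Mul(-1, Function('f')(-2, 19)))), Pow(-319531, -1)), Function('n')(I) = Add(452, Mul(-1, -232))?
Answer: Rational(18930386576221147757552, 18819956669085) ≈ 1.0059e+9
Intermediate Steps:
Function('n')(I) = 684 (Function('n')(I) = Add(452, 232) = 684)
K = Rational(-684, 319531) (K = Mul(684, Pow(-319531, -1)) = Mul(684, Rational(-1, 319531)) = Rational(-684, 319531) ≈ -0.0021406)
Add(Add(Mul(-2444968, Pow(1035082, -1)), Mul(-2153198, Pow(K, -1))), Mul(-1, Pow(Add(-3727392, -4353538), -1))) = Add(Add(Mul(-2444968, Pow(1035082, -1)), Mul(-2153198, Pow(Rational(-684, 319531), -1))), Mul(-1, Pow(Add(-3727392, -4353538), -1))) = Add(Add(Mul(-2444968, Rational(1, 1035082)), Mul(-2153198, Rational(-319531, 684))), Mul(-1, Pow(-8080930, -1))) = Add(Add(Rational(-1222484, 517541), Rational(344006755069, 342)), Mul(-1, Rational(-1, 8080930))) = Add(Rational(9370399979319779, 9315738), Rational(1, 8080930)) = Rational(18930386576221147757552, 18819956669085)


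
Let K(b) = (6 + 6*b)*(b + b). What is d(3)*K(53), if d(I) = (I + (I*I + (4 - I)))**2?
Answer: 5804136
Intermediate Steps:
K(b) = 2*b*(6 + 6*b) (K(b) = (6 + 6*b)*(2*b) = 2*b*(6 + 6*b))
d(I) = (4 + I**2)**2 (d(I) = (I + (I**2 + (4 - I)))**2 = (I + (4 + I**2 - I))**2 = (4 + I**2)**2)
d(3)*K(53) = (4 + 3**2)**2*(12*53*(1 + 53)) = (4 + 9)**2*(12*53*54) = 13**2*34344 = 169*34344 = 5804136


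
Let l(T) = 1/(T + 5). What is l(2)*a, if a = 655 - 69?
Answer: 586/7 ≈ 83.714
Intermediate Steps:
a = 586
l(T) = 1/(5 + T)
l(2)*a = 586/(5 + 2) = 586/7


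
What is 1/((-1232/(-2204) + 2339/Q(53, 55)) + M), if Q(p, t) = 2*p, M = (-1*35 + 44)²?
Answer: 58406/6052323 ≈ 0.0096502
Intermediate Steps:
M = 81 (M = (-35 + 44)² = 9² = 81)
1/((-1232/(-2204) + 2339/Q(53, 55)) + M) = 1/((-1232/(-2204) + 2339/((2*53))) + 81) = 1/((-1232*(-1/2204) + 2339/106) + 81) = 1/((308/551 + 2339*(1/106)) + 81) = 1/((308/551 + 2339/106) + 81) = 1/(1321437/58406 + 81) = 1/(6052323/58406) = 58406/6052323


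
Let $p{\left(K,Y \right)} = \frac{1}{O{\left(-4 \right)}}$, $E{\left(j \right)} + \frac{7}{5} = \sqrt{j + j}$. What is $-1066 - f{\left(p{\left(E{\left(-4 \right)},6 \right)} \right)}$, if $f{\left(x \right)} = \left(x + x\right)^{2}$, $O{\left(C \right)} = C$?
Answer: $- \frac{4265}{4} \approx -1066.3$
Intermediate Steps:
$E{\left(j \right)} = - \frac{7}{5} + \sqrt{2} \sqrt{j}$ ($E{\left(j \right)} = - \frac{7}{5} + \sqrt{j + j} = - \frac{7}{5} + \sqrt{2 j} = - \frac{7}{5} + \sqrt{2} \sqrt{j}$)
$p{\left(K,Y \right)} = - \frac{1}{4}$ ($p{\left(K,Y \right)} = \frac{1}{-4} = - \frac{1}{4}$)
$f{\left(x \right)} = 4 x^{2}$ ($f{\left(x \right)} = \left(2 x\right)^{2} = 4 x^{2}$)
$-1066 - f{\left(p{\left(E{\left(-4 \right)},6 \right)} \right)} = -1066 - 4 \left(- \frac{1}{4}\right)^{2} = -1066 - 4 \cdot \frac{1}{16} = -1066 - \frac{1}{4} = - \frac{4265}{4}$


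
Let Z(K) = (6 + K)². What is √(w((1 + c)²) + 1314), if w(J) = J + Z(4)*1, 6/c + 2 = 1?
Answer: √1439 ≈ 37.934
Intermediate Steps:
c = -6 (c = 6/(-2 + 1) = 6/(-1) = 6*(-1) = -6)
w(J) = 100 + J (w(J) = J + (6 + 4)²*1 = J + 10²*1 = J + 100*1 = J + 100 = 100 + J)
√(w((1 + c)²) + 1314) = √((100 + (1 - 6)²) + 1314) = √((100 + (-5)²) + 1314) = √((100 + 25) + 1314) = √(125 + 1314) = √1439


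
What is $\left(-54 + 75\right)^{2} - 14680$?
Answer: $-14239$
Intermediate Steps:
$\left(-54 + 75\right)^{2} - 14680 = 21^{2} - 14680 = 441 - 14680 = -14239$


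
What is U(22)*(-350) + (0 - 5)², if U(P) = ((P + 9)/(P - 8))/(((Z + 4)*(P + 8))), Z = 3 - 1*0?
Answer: 895/42 ≈ 21.310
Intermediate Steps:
Z = 3 (Z = 3 + 0 = 3)
U(P) = (9 + P)/((-8 + P)*(56 + 7*P)) (U(P) = ((P + 9)/(P - 8))/(((3 + 4)*(P + 8))) = ((9 + P)/(-8 + P))/((7*(8 + P))) = ((9 + P)/(-8 + P))/(56 + 7*P) = (9 + P)/((-8 + P)*(56 + 7*P)))
U(22)*(-350) + (0 - 5)² = ((9 + 22)/(7*(-64 + 22²)))*(-350) + (0 - 5)² = ((⅐)*31/(-64 + 484))*(-350) + (-5)² = ((⅐)*31/420)*(-350) + 25 = ((⅐)*(1/420)*31)*(-350) + 25 = (31/2940)*(-350) + 25 = -155/42 + 25 = 895/42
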